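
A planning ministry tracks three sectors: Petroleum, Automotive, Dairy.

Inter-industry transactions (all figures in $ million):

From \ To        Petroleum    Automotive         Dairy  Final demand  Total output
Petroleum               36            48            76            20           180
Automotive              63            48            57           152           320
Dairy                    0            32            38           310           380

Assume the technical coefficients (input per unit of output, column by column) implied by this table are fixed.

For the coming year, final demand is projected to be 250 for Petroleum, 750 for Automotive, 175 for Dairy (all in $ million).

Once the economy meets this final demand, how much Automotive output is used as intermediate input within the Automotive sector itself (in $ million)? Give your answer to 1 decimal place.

Technical coefficients a_ij = z_ij / X_j:
  a_11 = 36/180 = 0.20, a_21 = 63/180 = 0.35, a_31 = 0/180 = 0.00
  a_12 = 48/320 = 0.15, a_22 = 48/320 = 0.15, a_32 = 32/320 = 0.10
  a_13 = 76/380 = 0.20, a_23 = 57/380 = 0.15, a_33 = 38/380 = 0.10
I − A =
  [   0.80    -0.15    -0.20]
  [  -0.35     0.85    -0.15]
  [   0.00    -0.10     0.90]
Cofactors of I−A, C_ij = (−1)^(i+j)·(minor ij) (rows/columns in the sector order above):
  C_11 = (0.85)(0.90) − (-0.15)(-0.10) = 0.7500
  C_12 = −[(-0.35)(0.90) − (-0.15)(0.00)] = 0.3150
  C_13 = (-0.35)(-0.10) − (0.85)(0.00) = 0.0350
  C_21 = −[(-0.15)(0.90) − (-0.20)(-0.10)] = 0.1550
  C_22 = (0.80)(0.90) − (-0.20)(0.00) = 0.7200
  C_23 = −[(0.80)(-0.10) − (-0.15)(0.00)] = 0.0800
  C_31 = (-0.15)(-0.15) − (-0.20)(0.85) = 0.1925
  C_32 = −[(0.80)(-0.15) − (-0.20)(-0.35)] = 0.1900
  C_33 = (0.80)(0.85) − (-0.15)(-0.35) = 0.6275
det(I−A) = Σ_j (I−A)_1j·C_1j = (0.80)(0.7500) + (-0.15)(0.3150) + (-0.20)(0.0350) = 0.54575
adj(I−A) = Cᵀ =
  [ 0.7500   0.1550   0.1925]
  [ 0.3150   0.7200   0.1900]
  [ 0.0350   0.0800   0.6275]
(I − A)⁻¹ = adj(I−A) / det(I−A) ≈
  [   1.3743     0.2840     0.3527]
  [   0.5772     1.3193     0.3481]
  [   0.0641     0.1466     1.1498]
First solve x = (I − A)⁻¹ d = adj(I−A)·d / det(I−A); in particular x_2 = (0.3150·250 + 0.7200·750 + 0.1900·175) / 0.54575 = 652.00 / 0.54575 ≈ 1194.686.
Intermediate flow from 2 to 2: z_22 = a_22 · x_2 = 0.15 × 652.00 / 0.54575 = 97.80 / 0.54575 ≈ 179.2.

z_22 = 179.2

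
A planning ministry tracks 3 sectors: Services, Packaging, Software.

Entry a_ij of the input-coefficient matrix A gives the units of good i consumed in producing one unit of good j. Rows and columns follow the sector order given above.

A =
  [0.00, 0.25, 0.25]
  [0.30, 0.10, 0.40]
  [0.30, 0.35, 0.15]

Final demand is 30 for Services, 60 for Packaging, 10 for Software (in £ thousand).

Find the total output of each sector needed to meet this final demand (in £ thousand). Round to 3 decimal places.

x_1 = 91.429, x_2 = 142.857, x_3 = 102.857

I − A =
  [   1.00    -0.25    -0.25]
  [  -0.30     0.90    -0.40]
  [  -0.30    -0.35     0.85]
Cofactors of I−A, C_ij = (−1)^(i+j)·(minor ij) (rows/columns in the sector order above):
  C_11 = (0.90)(0.85) − (-0.40)(-0.35) = 0.6250
  C_12 = −[(-0.30)(0.85) − (-0.40)(-0.30)] = 0.3750
  C_13 = (-0.30)(-0.35) − (0.90)(-0.30) = 0.3750
  C_21 = −[(-0.25)(0.85) − (-0.25)(-0.35)] = 0.3000
  C_22 = (1.00)(0.85) − (-0.25)(-0.30) = 0.7750
  C_23 = −[(1.00)(-0.35) − (-0.25)(-0.30)] = 0.4250
  C_31 = (-0.25)(-0.40) − (-0.25)(0.90) = 0.3250
  C_32 = −[(1.00)(-0.40) − (-0.25)(-0.30)] = 0.4750
  C_33 = (1.00)(0.90) − (-0.25)(-0.30) = 0.8250
det(I−A) = Σ_j (I−A)_1j·C_1j = (1.00)(0.6250) + (-0.25)(0.3750) + (-0.25)(0.3750) = 0.4375
adj(I−A) = Cᵀ =
  [ 0.6250   0.3000   0.3250]
  [ 0.3750   0.7750   0.4750]
  [ 0.3750   0.4250   0.8250]
(I − A)⁻¹ = adj(I−A) / det(I−A) ≈
  [   1.4286     0.6857     0.7429]
  [   0.8571     1.7714     1.0857]
  [   0.8571     0.9714     1.8857]
x = (I − A)⁻¹ d = adj(I−A)·d / det(I−A), with det(I−A) = 0.4375:
  x_1 = (0.6250·30 + 0.3000·60 + 0.3250·10) / 0.4375 = 40.00 / 0.4375 ≈ 91.429
  x_2 = (0.3750·30 + 0.7750·60 + 0.4750·10) / 0.4375 = 62.50 / 0.4375 ≈ 142.857
  x_3 = (0.3750·30 + 0.4250·60 + 0.8250·10) / 0.4375 = 45.00 / 0.4375 ≈ 102.857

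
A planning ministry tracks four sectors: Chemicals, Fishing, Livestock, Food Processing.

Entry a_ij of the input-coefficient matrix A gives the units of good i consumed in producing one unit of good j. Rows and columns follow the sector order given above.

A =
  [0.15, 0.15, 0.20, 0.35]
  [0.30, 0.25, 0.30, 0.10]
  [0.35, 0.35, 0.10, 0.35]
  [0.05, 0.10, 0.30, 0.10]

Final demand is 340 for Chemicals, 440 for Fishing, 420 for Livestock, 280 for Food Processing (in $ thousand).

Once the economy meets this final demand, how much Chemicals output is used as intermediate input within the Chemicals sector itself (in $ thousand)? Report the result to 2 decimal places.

z_11 = 404.18

I − A =
  [   0.85    -0.15    -0.20    -0.35]
  [  -0.30     0.75    -0.30    -0.10]
  [  -0.35    -0.35     0.90    -0.35]
  [  -0.05    -0.10    -0.30     0.90]
Compute the cofactors C_ij = (−1)^(i+j)·(3×3 minor ij) of I−A; the adjugate is their transpose:
adj(I−A) = Cᵀ =
  [ 0.404250   0.244000   0.267250   0.288250]
  [ 0.326250   0.480250   0.336250   0.311000]
  [ 0.352625   0.353500   0.500375   0.371000]
  [ 0.176250   0.184750   0.219000   0.354750]
det(I−A) = Σ_j (I−A)_1j·C_1j = (0.85)(0.404250) + (-0.15)(0.326250) + (-0.20)(0.352625) + (-0.35)(0.176250) = 0.1624625
(I − A)⁻¹ = adj(I−A) / det(I−A) ≈
  [   2.4883     1.5019     1.6450     1.7743]
  [   2.0082     2.9561     2.0697     1.9143]
  [   2.1705     2.1759     3.0799     2.2836]
  [   1.0849     1.1372     1.3480     2.1836]
First solve x = (I − A)⁻¹ d = adj(I−A)·d / det(I−A); in particular x_1 = (0.404250·340 + 0.244000·440 + 0.267250·420 + 0.288250·280) / 0.1624625 = 437.76 / 0.1624625 ≈ 2694.5295.
Intermediate flow from 1 to 1: z_11 = a_11 · x_1 = 0.15 × 437.76 / 0.1624625 = 65.664 / 0.1624625 ≈ 404.18.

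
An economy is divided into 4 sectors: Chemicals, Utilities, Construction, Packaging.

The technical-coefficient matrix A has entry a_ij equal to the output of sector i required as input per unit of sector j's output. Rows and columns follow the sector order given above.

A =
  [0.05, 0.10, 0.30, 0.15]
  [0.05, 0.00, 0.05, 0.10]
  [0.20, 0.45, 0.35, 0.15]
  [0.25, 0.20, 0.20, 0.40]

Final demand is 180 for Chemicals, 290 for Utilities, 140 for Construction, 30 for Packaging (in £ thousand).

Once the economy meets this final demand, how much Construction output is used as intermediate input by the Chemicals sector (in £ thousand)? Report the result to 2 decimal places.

I − A =
  [   0.95    -0.10    -0.30    -0.15]
  [  -0.05     1.00    -0.05    -0.10]
  [  -0.20    -0.45     0.65    -0.15]
  [  -0.25    -0.20    -0.20     0.60]
Compute the cofactors C_ij = (−1)^(i+j)·(3×3 minor ij) of I−A; the adjugate is their transpose:
adj(I−A) = Cᵀ =
  [ 0.323000   0.159000   0.210500   0.159875]
  [ 0.046125   0.264375   0.063625   0.071500]
  [ 0.179750   0.289875   0.506500   0.219875]
  [ 0.209875   0.251000   0.277750   0.525125]
det(I−A) = Σ_j (I−A)_1j·C_1j = (0.95)(0.323000) + (-0.10)(0.046125) + (-0.30)(0.179750) + (-0.15)(0.209875) = 0.21683125
(I − A)⁻¹ = adj(I−A) / det(I−A) ≈
  [   1.4896     0.7333     0.9708     0.7373]
  [   0.2127     1.2193     0.2934     0.3297]
  [   0.8290     1.3369     2.3359     1.0140]
  [   0.9679     1.1576     1.2810     2.4218]
First solve x = (I − A)⁻¹ d = adj(I−A)·d / det(I−A); in particular x_1 = (0.323000·180 + 0.159000·290 + 0.210500·140 + 0.159875·30) / 0.21683125 = 138.51625 / 0.21683125 ≈ 638.8205.
Intermediate flow from 3 to 1: z_31 = a_31 · x_1 = 0.20 × 138.51625 / 0.21683125 = 27.70325 / 0.21683125 ≈ 127.76.

z_31 = 127.76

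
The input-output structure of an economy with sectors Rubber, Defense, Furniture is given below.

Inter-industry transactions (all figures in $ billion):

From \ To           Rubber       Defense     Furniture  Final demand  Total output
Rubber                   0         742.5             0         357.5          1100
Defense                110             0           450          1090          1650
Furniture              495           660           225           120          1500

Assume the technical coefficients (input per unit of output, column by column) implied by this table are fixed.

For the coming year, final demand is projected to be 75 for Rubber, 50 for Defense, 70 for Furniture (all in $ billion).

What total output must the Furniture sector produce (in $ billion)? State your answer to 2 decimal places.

x_3 = 211.93

Technical coefficients a_ij = z_ij / X_j:
  a_11 = 0/1100 = 0.00, a_21 = 110/1100 = 0.10, a_31 = 495/1100 = 0.45
  a_12 = 742.5/1650 = 0.45, a_22 = 0/1650 = 0.00, a_32 = 660/1650 = 0.40
  a_13 = 0/1500 = 0.00, a_23 = 450/1500 = 0.30, a_33 = 225/1500 = 0.15
I − A =
  [   1.00    -0.45     0.00]
  [  -0.10     1.00    -0.30]
  [  -0.45    -0.40     0.85]
Cofactors of I−A, C_ij = (−1)^(i+j)·(minor ij) (rows/columns in the sector order above):
  C_11 = (1.00)(0.85) − (-0.30)(-0.40) = 0.7300
  C_12 = −[(-0.10)(0.85) − (-0.30)(-0.45)] = 0.2200
  C_13 = (-0.10)(-0.40) − (1.00)(-0.45) = 0.4900
  C_21 = −[(-0.45)(0.85) − (0.00)(-0.40)] = 0.3825
  C_22 = (1.00)(0.85) − (0.00)(-0.45) = 0.8500
  C_23 = −[(1.00)(-0.40) − (-0.45)(-0.45)] = 0.6025
  C_31 = (-0.45)(-0.30) − (0.00)(1.00) = 0.1350
  C_32 = −[(1.00)(-0.30) − (0.00)(-0.10)] = 0.3000
  C_33 = (1.00)(1.00) − (-0.45)(-0.10) = 0.9550
det(I−A) = Σ_j (I−A)_1j·C_1j = (1.00)(0.7300) + (-0.45)(0.2200) + (0.00)(0.4900) = 0.6310
adj(I−A) = Cᵀ =
  [ 0.7300   0.3825   0.1350]
  [ 0.2200   0.8500   0.3000]
  [ 0.4900   0.6025   0.9550]
(I − A)⁻¹ = adj(I−A) / det(I−A) ≈
  [   1.1569     0.6062     0.2139]
  [   0.3487     1.3471     0.4754]
  [   0.7765     0.9548     1.5135]
x = (I − A)⁻¹ d = adj(I−A)·d / det(I−A), with det(I−A) = 0.6310:
  x_1 = (0.7300·75 + 0.3825·50 + 0.1350·70) / 0.6310 = 83.325 / 0.6310 ≈ 132.05
  x_2 = (0.2200·75 + 0.8500·50 + 0.3000·70) / 0.6310 = 80.00 / 0.6310 ≈ 126.78
  x_3 = (0.4900·75 + 0.6025·50 + 0.9550·70) / 0.6310 = 133.725 / 0.6310 ≈ 211.93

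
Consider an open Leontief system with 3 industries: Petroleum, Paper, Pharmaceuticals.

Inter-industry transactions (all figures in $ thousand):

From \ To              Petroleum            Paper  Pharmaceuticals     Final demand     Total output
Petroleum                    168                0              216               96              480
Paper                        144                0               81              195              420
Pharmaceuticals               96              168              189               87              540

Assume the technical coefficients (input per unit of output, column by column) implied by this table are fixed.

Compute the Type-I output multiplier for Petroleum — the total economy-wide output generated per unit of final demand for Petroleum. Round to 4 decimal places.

Technical coefficients a_ij = z_ij / X_j:
  a_11 = 168/480 = 0.35, a_21 = 144/480 = 0.30, a_31 = 96/480 = 0.20
  a_12 = 0/420 = 0.00, a_22 = 0/420 = 0.00, a_32 = 168/420 = 0.40
  a_13 = 216/540 = 0.40, a_23 = 81/540 = 0.15, a_33 = 189/540 = 0.35
I − A =
  [   0.65     0.00    -0.40]
  [  -0.30     1.00    -0.15]
  [  -0.20    -0.40     0.65]
Cofactors of I−A, C_ij = (−1)^(i+j)·(minor ij) (rows/columns in the sector order above):
  C_11 = (1.00)(0.65) − (-0.15)(-0.40) = 0.5900
  C_12 = −[(-0.30)(0.65) − (-0.15)(-0.20)] = 0.2250
  C_13 = (-0.30)(-0.40) − (1.00)(-0.20) = 0.3200
  C_21 = −[(0.00)(0.65) − (-0.40)(-0.40)] = 0.1600
  C_22 = (0.65)(0.65) − (-0.40)(-0.20) = 0.3425
  C_23 = −[(0.65)(-0.40) − (0.00)(-0.20)] = 0.2600
  C_31 = (0.00)(-0.15) − (-0.40)(1.00) = 0.4000
  C_32 = −[(0.65)(-0.15) − (-0.40)(-0.30)] = 0.2175
  C_33 = (0.65)(1.00) − (0.00)(-0.30) = 0.6500
det(I−A) = Σ_j (I−A)_1j·C_1j = (0.65)(0.5900) + (0.00)(0.2250) + (-0.40)(0.3200) = 0.2555
adj(I−A) = Cᵀ =
  [ 0.5900   0.1600   0.4000]
  [ 0.2250   0.3425   0.2175]
  [ 0.3200   0.2600   0.6500]
(I − A)⁻¹ = adj(I−A) / det(I−A) ≈
  [   2.30920     0.62622     1.56556]
  [   0.88063     1.34051     0.85127]
  [   1.25245     1.01761     2.54403]
The output multiplier for sector j is the column-j sum of the Leontief inverse (I − A)⁻¹ = adj(I−A) / det(I−A).
Column 1 of adj(I−A): (0.5900, 0.2250, 0.3200); det(I−A) = 0.2555.
m_1 = (0.5900 + 0.2250 + 0.3200) / 0.2555 = 1.135 / 0.2555 ≈ 4.4423.

m_1 = 4.4423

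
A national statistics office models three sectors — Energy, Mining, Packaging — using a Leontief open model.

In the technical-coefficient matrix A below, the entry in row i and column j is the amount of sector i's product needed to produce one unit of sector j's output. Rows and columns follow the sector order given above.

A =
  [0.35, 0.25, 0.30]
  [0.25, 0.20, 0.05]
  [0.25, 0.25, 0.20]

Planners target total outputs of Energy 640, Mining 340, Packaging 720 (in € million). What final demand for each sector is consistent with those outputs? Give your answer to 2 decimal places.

I − A =
  [   0.65    -0.25    -0.30]
  [  -0.25     0.80    -0.05]
  [  -0.25    -0.25     0.80]
d = (I − A) x:
  d_E = (+0.65)·640 + (-0.25)·340 + (-0.30)·720 = 115.00
  d_M = (-0.25)·640 + (+0.80)·340 + (-0.05)·720 = 76.00
  d_P = (-0.25)·640 + (-0.25)·340 + (+0.80)·720 = 331.00

d_E = 115.00, d_M = 76.00, d_P = 331.00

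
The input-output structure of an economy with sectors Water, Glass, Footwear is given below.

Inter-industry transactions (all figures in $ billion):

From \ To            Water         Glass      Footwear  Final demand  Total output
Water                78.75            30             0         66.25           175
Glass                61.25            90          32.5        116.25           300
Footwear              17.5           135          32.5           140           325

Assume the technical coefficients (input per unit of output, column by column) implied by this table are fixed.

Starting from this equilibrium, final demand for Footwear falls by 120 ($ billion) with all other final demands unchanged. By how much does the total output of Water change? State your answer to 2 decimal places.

Δx_1 = -4.15

Technical coefficients a_ij = z_ij / X_j:
  a_11 = 78.75/175 = 0.45, a_21 = 61.25/175 = 0.35, a_31 = 17.5/175 = 0.10
  a_12 = 30/300 = 0.10, a_22 = 90/300 = 0.30, a_32 = 135/300 = 0.45
  a_13 = 0/325 = 0.00, a_23 = 32.5/325 = 0.10, a_33 = 32.5/325 = 0.10
I − A =
  [   0.55    -0.10     0.00]
  [  -0.35     0.70    -0.10]
  [  -0.10    -0.45     0.90]
Cofactors of I−A, C_ij = (−1)^(i+j)·(minor ij) (rows/columns in the sector order above):
  C_11 = (0.70)(0.90) − (-0.10)(-0.45) = 0.5850
  C_12 = −[(-0.35)(0.90) − (-0.10)(-0.10)] = 0.3250
  C_13 = (-0.35)(-0.45) − (0.70)(-0.10) = 0.2275
  C_21 = −[(-0.10)(0.90) − (0.00)(-0.45)] = 0.0900
  C_22 = (0.55)(0.90) − (0.00)(-0.10) = 0.4950
  C_23 = −[(0.55)(-0.45) − (-0.10)(-0.10)] = 0.2575
  C_31 = (-0.10)(-0.10) − (0.00)(0.70) = 0.0100
  C_32 = −[(0.55)(-0.10) − (0.00)(-0.35)] = 0.0550
  C_33 = (0.55)(0.70) − (-0.10)(-0.35) = 0.3500
det(I−A) = Σ_j (I−A)_1j·C_1j = (0.55)(0.5850) + (-0.10)(0.3250) + (0.00)(0.2275) = 0.28925
adj(I−A) = Cᵀ =
  [ 0.5850   0.0900   0.0100]
  [ 0.3250   0.4950   0.0550]
  [ 0.2275   0.2575   0.3500]
(I − A)⁻¹ = adj(I−A) / det(I−A) ≈
  [   2.0225     0.3111     0.0346]
  [   1.1236     1.7113     0.1901]
  [   0.7865     0.8902     1.2100]
Δx = (I − A)⁻¹ Δd with Δd having -120 in the Footwear component and 0 elsewhere.
So Δx_1 = L_13 · (-120), where L_13 = adj(I−A)_13 / det(I−A) = 0.0100 / 0.28925.
Δx_1 = 0.0100 × (-120) / 0.28925 = -1.20 / 0.28925 ≈ -4.15.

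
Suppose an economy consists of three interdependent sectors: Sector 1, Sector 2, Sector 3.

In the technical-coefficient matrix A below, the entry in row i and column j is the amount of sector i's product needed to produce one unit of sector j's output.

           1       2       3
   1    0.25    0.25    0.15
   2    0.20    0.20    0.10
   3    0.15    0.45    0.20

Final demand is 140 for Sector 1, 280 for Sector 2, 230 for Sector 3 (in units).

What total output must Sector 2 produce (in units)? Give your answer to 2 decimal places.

I − A =
  [   0.75    -0.25    -0.15]
  [  -0.20     0.80    -0.10]
  [  -0.15    -0.45     0.80]
Cofactors of I−A, C_ij = (−1)^(i+j)·(minor ij) (rows/columns in the sector order above):
  C_11 = (0.80)(0.80) − (-0.10)(-0.45) = 0.5950
  C_12 = −[(-0.20)(0.80) − (-0.10)(-0.15)] = 0.1750
  C_13 = (-0.20)(-0.45) − (0.80)(-0.15) = 0.2100
  C_21 = −[(-0.25)(0.80) − (-0.15)(-0.45)] = 0.2675
  C_22 = (0.75)(0.80) − (-0.15)(-0.15) = 0.5775
  C_23 = −[(0.75)(-0.45) − (-0.25)(-0.15)] = 0.3750
  C_31 = (-0.25)(-0.10) − (-0.15)(0.80) = 0.1450
  C_32 = −[(0.75)(-0.10) − (-0.15)(-0.20)] = 0.1050
  C_33 = (0.75)(0.80) − (-0.25)(-0.20) = 0.5500
det(I−A) = Σ_j (I−A)_1j·C_1j = (0.75)(0.5950) + (-0.25)(0.1750) + (-0.15)(0.2100) = 0.3710
adj(I−A) = Cᵀ =
  [ 0.5950   0.2675   0.1450]
  [ 0.1750   0.5775   0.1050]
  [ 0.2100   0.3750   0.5500]
(I − A)⁻¹ = adj(I−A) / det(I−A) ≈
  [   1.6038     0.7210     0.3908]
  [   0.4717     1.5566     0.2830]
  [   0.5660     1.0108     1.4825]
x = (I − A)⁻¹ d = adj(I−A)·d / det(I−A), with det(I−A) = 0.3710:
  x_1 = (0.5950·140 + 0.2675·280 + 0.1450·230) / 0.3710 = 191.55 / 0.3710 ≈ 516.31
  x_2 = (0.1750·140 + 0.5775·280 + 0.1050·230) / 0.3710 = 210.35 / 0.3710 ≈ 566.98
  x_3 = (0.2100·140 + 0.3750·280 + 0.5500·230) / 0.3710 = 260.90 / 0.3710 ≈ 703.23

x_2 = 566.98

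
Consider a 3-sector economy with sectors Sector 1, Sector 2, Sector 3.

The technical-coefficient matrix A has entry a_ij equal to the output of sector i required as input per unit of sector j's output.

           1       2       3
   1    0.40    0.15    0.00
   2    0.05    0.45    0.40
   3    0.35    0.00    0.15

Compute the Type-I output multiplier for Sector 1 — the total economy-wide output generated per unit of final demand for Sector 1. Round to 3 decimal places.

m_1 = 3.328

I − A =
  [   0.60    -0.15     0.00]
  [  -0.05     0.55    -0.40]
  [  -0.35     0.00     0.85]
Cofactors of I−A, C_ij = (−1)^(i+j)·(minor ij) (rows/columns in the sector order above):
  C_11 = (0.55)(0.85) − (-0.40)(0.00) = 0.4675
  C_12 = −[(-0.05)(0.85) − (-0.40)(-0.35)] = 0.1825
  C_13 = (-0.05)(0.00) − (0.55)(-0.35) = 0.1925
  C_21 = −[(-0.15)(0.85) − (0.00)(0.00)] = 0.1275
  C_22 = (0.60)(0.85) − (0.00)(-0.35) = 0.5100
  C_23 = −[(0.60)(0.00) − (-0.15)(-0.35)] = 0.0525
  C_31 = (-0.15)(-0.40) − (0.00)(0.55) = 0.0600
  C_32 = −[(0.60)(-0.40) − (0.00)(-0.05)] = 0.2400
  C_33 = (0.60)(0.55) − (-0.15)(-0.05) = 0.3225
det(I−A) = Σ_j (I−A)_1j·C_1j = (0.60)(0.4675) + (-0.15)(0.1825) + (0.00)(0.1925) = 0.253125
adj(I−A) = Cᵀ =
  [ 0.4675   0.1275   0.0600]
  [ 0.1825   0.5100   0.2400]
  [ 0.1925   0.0525   0.3225]
(I − A)⁻¹ = adj(I−A) / det(I−A) ≈
  [   1.8469     0.5037     0.2370]
  [   0.7210     2.0148     0.9481]
  [   0.7605     0.2074     1.2741]
The output multiplier for sector j is the column-j sum of the Leontief inverse (I − A)⁻¹ = adj(I−A) / det(I−A).
Column 1 of adj(I−A): (0.4675, 0.1825, 0.1925); det(I−A) = 0.253125.
m_1 = (0.4675 + 0.1825 + 0.1925) / 0.253125 = 0.8425 / 0.253125 ≈ 3.328.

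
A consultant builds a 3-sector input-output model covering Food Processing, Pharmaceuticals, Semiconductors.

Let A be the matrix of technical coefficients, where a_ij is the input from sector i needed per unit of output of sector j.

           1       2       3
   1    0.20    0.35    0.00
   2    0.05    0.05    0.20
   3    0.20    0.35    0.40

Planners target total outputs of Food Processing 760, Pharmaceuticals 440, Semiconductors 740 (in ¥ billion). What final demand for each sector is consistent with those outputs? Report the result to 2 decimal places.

d_1 = 454.00, d_2 = 232.00, d_3 = 138.00

I − A =
  [   0.80    -0.35     0.00]
  [  -0.05     0.95    -0.20]
  [  -0.20    -0.35     0.60]
d = (I − A) x:
  d_1 = (+0.80)·760 + (-0.35)·440 + (+0.00)·740 = 454.00
  d_2 = (-0.05)·760 + (+0.95)·440 + (-0.20)·740 = 232.00
  d_3 = (-0.20)·760 + (-0.35)·440 + (+0.60)·740 = 138.00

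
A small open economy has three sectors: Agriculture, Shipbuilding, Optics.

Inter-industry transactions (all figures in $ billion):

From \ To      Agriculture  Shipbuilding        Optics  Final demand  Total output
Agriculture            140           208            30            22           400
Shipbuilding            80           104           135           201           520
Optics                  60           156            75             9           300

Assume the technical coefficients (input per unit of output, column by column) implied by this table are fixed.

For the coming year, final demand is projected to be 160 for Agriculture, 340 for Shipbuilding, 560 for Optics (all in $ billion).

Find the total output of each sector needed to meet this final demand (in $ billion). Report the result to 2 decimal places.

Technical coefficients a_ij = z_ij / X_j:
  a_AA = 140/400 = 0.35, a_SA = 80/400 = 0.20, a_OA = 60/400 = 0.15
  a_AS = 208/520 = 0.40, a_SS = 104/520 = 0.20, a_OS = 156/520 = 0.30
  a_AO = 30/300 = 0.10, a_SO = 135/300 = 0.45, a_OO = 75/300 = 0.25
I − A =
  [   0.65    -0.40    -0.10]
  [  -0.20     0.80    -0.45]
  [  -0.15    -0.30     0.75]
Cofactors of I−A, C_ij = (−1)^(i+j)·(minor ij) (rows/columns in the sector order above):
  C_11 = (0.80)(0.75) − (-0.45)(-0.30) = 0.4650
  C_12 = −[(-0.20)(0.75) − (-0.45)(-0.15)] = 0.2175
  C_13 = (-0.20)(-0.30) − (0.80)(-0.15) = 0.1800
  C_21 = −[(-0.40)(0.75) − (-0.10)(-0.30)] = 0.3300
  C_22 = (0.65)(0.75) − (-0.10)(-0.15) = 0.4725
  C_23 = −[(0.65)(-0.30) − (-0.40)(-0.15)] = 0.2550
  C_31 = (-0.40)(-0.45) − (-0.10)(0.80) = 0.2600
  C_32 = −[(0.65)(-0.45) − (-0.10)(-0.20)] = 0.3125
  C_33 = (0.65)(0.80) − (-0.40)(-0.20) = 0.4400
det(I−A) = Σ_j (I−A)_1j·C_1j = (0.65)(0.4650) + (-0.40)(0.2175) + (-0.10)(0.1800) = 0.19725
adj(I−A) = Cᵀ =
  [ 0.4650   0.3300   0.2600]
  [ 0.2175   0.4725   0.3125]
  [ 0.1800   0.2550   0.4400]
(I − A)⁻¹ = adj(I−A) / det(I−A) ≈
  [   2.3574     1.6730     1.3181]
  [   1.1027     2.3954     1.5843]
  [   0.9125     1.2928     2.2307]
x = (I − A)⁻¹ d = adj(I−A)·d / det(I−A), with det(I−A) = 0.19725:
  x_A = (0.4650·160 + 0.3300·340 + 0.2600·560) / 0.19725 = 332.20 / 0.19725 ≈ 1684.16
  x_S = (0.2175·160 + 0.4725·340 + 0.3125·560) / 0.19725 = 370.45 / 0.19725 ≈ 1878.07
  x_O = (0.1800·160 + 0.2550·340 + 0.4400·560) / 0.19725 = 361.90 / 0.19725 ≈ 1834.73

x_A = 1684.16, x_S = 1878.07, x_O = 1834.73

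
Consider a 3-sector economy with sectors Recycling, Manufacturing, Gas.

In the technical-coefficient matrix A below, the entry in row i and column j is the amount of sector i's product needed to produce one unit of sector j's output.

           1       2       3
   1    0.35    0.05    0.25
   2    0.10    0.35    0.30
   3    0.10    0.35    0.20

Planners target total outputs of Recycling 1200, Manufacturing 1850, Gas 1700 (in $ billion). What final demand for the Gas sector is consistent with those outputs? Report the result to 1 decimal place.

d_3 = 592.5

I − A =
  [   0.65    -0.05    -0.25]
  [  -0.10     0.65    -0.30]
  [  -0.10    -0.35     0.80]
d = (I − A) x:
  d_1 = (+0.65)·1200 + (-0.05)·1850 + (-0.25)·1700 = 262.5
  d_2 = (-0.10)·1200 + (+0.65)·1850 + (-0.30)·1700 = 572.5
  d_3 = (-0.10)·1200 + (-0.35)·1850 + (+0.80)·1700 = 592.5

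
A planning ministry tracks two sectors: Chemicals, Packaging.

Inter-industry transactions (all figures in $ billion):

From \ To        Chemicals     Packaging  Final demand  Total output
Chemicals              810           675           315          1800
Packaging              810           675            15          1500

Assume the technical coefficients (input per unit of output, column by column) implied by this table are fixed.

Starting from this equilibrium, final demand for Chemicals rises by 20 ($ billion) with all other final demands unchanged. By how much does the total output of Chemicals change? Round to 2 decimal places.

Δx_C = 110.00

Technical coefficients a_ij = z_ij / X_j:
  a_CC = 810/1800 = 0.45, a_PC = 810/1800 = 0.45
  a_CP = 675/1500 = 0.45, a_PP = 675/1500 = 0.45
I − A =
  [   0.55    -0.45]
  [  -0.45     0.55]
det(I−A) = (0.55)(0.55) − (-0.45)(-0.45) = 0.1000
adj(I−A) = [[0.55, 0.45], [0.45, 0.55]]
(I − A)⁻¹ = adj(I−A) / det(I−A) ≈
  [   5.5000     4.5000]
  [   4.5000     5.5000]
Δx = (I − A)⁻¹ Δd with Δd having +20 in the Chemicals component and 0 elsewhere.
So Δx_C = L_CC · (+20), where L_CC = adj(I−A)_CC / det(I−A) = 0.55 / 0.1000.
Δx_C = 0.55 × (+20) / 0.1000 = 11.00 / 0.1000 = 110.00.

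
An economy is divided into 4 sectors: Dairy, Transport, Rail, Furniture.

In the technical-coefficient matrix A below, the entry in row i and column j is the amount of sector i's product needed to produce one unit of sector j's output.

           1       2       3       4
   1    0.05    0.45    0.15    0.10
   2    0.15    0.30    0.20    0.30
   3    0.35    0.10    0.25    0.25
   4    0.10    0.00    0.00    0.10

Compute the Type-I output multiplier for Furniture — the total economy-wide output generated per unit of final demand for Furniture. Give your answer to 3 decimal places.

I − A =
  [   0.95    -0.45    -0.15    -0.10]
  [  -0.15     0.70    -0.20    -0.30]
  [  -0.35    -0.10     0.75    -0.25]
  [  -0.10     0.00     0.00     0.90]
Compute the cofactors C_ij = (−1)^(i+j)·(3×3 minor ij) of I−A; the adjugate is their transpose:
adj(I−A) = Cᵀ =
  [ 0.454500   0.317250   0.175500   0.205000]
  [ 0.191750   0.582750   0.193750   0.269375]
  [ 0.254500   0.237500   0.517250   0.251125]
  [ 0.050500   0.035250   0.019500   0.358625]
det(I−A) = Σ_j (I−A)_1j·C_1j = (0.95)(0.454500) + (-0.45)(0.191750) + (-0.15)(0.254500) + (-0.10)(0.050500) = 0.3022625
(I − A)⁻¹ = adj(I−A) / det(I−A) ≈
  [   1.5037     1.0496     0.5806     0.6782]
  [   0.6344     1.9280     0.6410     0.8912]
  [   0.8420     0.7857     1.7113     0.8308]
  [   0.1671     0.1166     0.0645     1.1865]
The output multiplier for sector j is the column-j sum of the Leontief inverse (I − A)⁻¹ = adj(I−A) / det(I−A).
Column 4 of adj(I−A): (0.205000, 0.269375, 0.251125, 0.358625); det(I−A) = 0.3022625.
m_4 = (0.205000 + 0.269375 + 0.251125 + 0.358625) / 0.3022625 = 1.084125 / 0.3022625 ≈ 3.587.

m_4 = 3.587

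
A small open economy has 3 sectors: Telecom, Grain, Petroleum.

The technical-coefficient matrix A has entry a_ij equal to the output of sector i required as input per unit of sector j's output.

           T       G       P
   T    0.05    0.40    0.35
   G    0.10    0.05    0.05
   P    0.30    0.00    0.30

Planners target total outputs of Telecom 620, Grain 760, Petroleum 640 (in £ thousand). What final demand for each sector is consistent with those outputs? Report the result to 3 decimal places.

I − A =
  [   0.95    -0.40    -0.35]
  [  -0.10     0.95    -0.05]
  [  -0.30     0.00     0.70]
d = (I − A) x:
  d_T = (+0.95)·620 + (-0.40)·760 + (-0.35)·640 = 61.000
  d_G = (-0.10)·620 + (+0.95)·760 + (-0.05)·640 = 628.000
  d_P = (-0.30)·620 + (+0.00)·760 + (+0.70)·640 = 262.000

d_T = 61.000, d_G = 628.000, d_P = 262.000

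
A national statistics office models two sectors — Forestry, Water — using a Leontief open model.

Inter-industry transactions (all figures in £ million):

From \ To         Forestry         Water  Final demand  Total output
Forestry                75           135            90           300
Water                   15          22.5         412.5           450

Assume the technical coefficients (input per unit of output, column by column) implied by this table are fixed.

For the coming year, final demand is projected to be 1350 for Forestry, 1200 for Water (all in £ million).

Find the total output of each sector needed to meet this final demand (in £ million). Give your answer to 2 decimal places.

x_F = 2354.84, x_W = 1387.10

Technical coefficients a_ij = z_ij / X_j:
  a_FF = 75/300 = 0.25, a_WF = 15/300 = 0.05
  a_FW = 135/450 = 0.30, a_WW = 22.5/450 = 0.05
I − A =
  [   0.75    -0.30]
  [  -0.05     0.95]
det(I−A) = (0.75)(0.95) − (-0.30)(-0.05) = 0.6975
adj(I−A) = [[0.95, 0.30], [0.05, 0.75]]
(I − A)⁻¹ = adj(I−A) / det(I−A) ≈
  [   1.3620     0.4301]
  [   0.0717     1.0753]
x = (I − A)⁻¹ d = adj(I−A)·d / det(I−A), with det(I−A) = 0.6975:
  x_F = (0.95·1350 + 0.30·1200) / 0.6975 = 1642.50 / 0.6975 ≈ 2354.84
  x_W = (0.05·1350 + 0.75·1200) / 0.6975 = 967.50 / 0.6975 ≈ 1387.10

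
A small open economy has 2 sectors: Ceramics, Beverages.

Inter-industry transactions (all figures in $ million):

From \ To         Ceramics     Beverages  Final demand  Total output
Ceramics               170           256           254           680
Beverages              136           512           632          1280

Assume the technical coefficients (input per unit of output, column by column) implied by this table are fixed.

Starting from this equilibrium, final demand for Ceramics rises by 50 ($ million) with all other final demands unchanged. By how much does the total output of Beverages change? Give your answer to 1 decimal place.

Technical coefficients a_ij = z_ij / X_j:
  a_11 = 170/680 = 0.25, a_21 = 136/680 = 0.20
  a_12 = 256/1280 = 0.20, a_22 = 512/1280 = 0.40
I − A =
  [   0.75    -0.20]
  [  -0.20     0.60]
det(I−A) = (0.75)(0.60) − (-0.20)(-0.20) = 0.4100
adj(I−A) = [[0.60, 0.20], [0.20, 0.75]]
(I − A)⁻¹ = adj(I−A) / det(I−A) ≈
  [   1.4634     0.4878]
  [   0.4878     1.8293]
Δx = (I − A)⁻¹ Δd with Δd having +50 in the Ceramics component and 0 elsewhere.
So Δx_2 = L_21 · (+50), where L_21 = adj(I−A)_21 / det(I−A) = 0.20 / 0.4100.
Δx_2 = 0.20 × (+50) / 0.4100 = 10.00 / 0.4100 ≈ 24.4.

Δx_2 = 24.4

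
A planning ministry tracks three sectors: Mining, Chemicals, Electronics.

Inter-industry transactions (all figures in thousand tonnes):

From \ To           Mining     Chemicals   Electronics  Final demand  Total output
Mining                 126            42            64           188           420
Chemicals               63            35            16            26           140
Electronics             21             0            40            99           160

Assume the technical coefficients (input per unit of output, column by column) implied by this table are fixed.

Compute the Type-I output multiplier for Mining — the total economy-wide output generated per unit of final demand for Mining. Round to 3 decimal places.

m_M = 2.089

Technical coefficients a_ij = z_ij / X_j:
  a_MM = 126/420 = 0.30, a_CM = 63/420 = 0.15, a_EM = 21/420 = 0.05
  a_MC = 42/140 = 0.30, a_CC = 35/140 = 0.25, a_EC = 0/140 = 0.00
  a_ME = 64/160 = 0.40, a_CE = 16/160 = 0.10, a_EE = 40/160 = 0.25
I − A =
  [   0.70    -0.30    -0.40]
  [  -0.15     0.75    -0.10]
  [  -0.05     0.00     0.75]
Cofactors of I−A, C_ij = (−1)^(i+j)·(minor ij) (rows/columns in the sector order above):
  C_11 = (0.75)(0.75) − (-0.10)(0.00) = 0.5625
  C_12 = −[(-0.15)(0.75) − (-0.10)(-0.05)] = 0.1175
  C_13 = (-0.15)(0.00) − (0.75)(-0.05) = 0.0375
  C_21 = −[(-0.30)(0.75) − (-0.40)(0.00)] = 0.2250
  C_22 = (0.70)(0.75) − (-0.40)(-0.05) = 0.5050
  C_23 = −[(0.70)(0.00) − (-0.30)(-0.05)] = 0.0150
  C_31 = (-0.30)(-0.10) − (-0.40)(0.75) = 0.3300
  C_32 = −[(0.70)(-0.10) − (-0.40)(-0.15)] = 0.1300
  C_33 = (0.70)(0.75) − (-0.30)(-0.15) = 0.4800
det(I−A) = Σ_j (I−A)_1j·C_1j = (0.70)(0.5625) + (-0.30)(0.1175) + (-0.40)(0.0375) = 0.3435
adj(I−A) = Cᵀ =
  [ 0.5625   0.2250   0.3300]
  [ 0.1175   0.5050   0.1300]
  [ 0.0375   0.0150   0.4800]
(I − A)⁻¹ = adj(I−A) / det(I−A) ≈
  [   1.6376     0.6550     0.9607]
  [   0.3421     1.4702     0.3785]
  [   0.1092     0.0437     1.3974]
The output multiplier for sector j is the column-j sum of the Leontief inverse (I − A)⁻¹ = adj(I−A) / det(I−A).
Column M of adj(I−A): (0.5625, 0.1175, 0.0375); det(I−A) = 0.3435.
m_M = (0.5625 + 0.1175 + 0.0375) / 0.3435 = 0.7175 / 0.3435 ≈ 2.089.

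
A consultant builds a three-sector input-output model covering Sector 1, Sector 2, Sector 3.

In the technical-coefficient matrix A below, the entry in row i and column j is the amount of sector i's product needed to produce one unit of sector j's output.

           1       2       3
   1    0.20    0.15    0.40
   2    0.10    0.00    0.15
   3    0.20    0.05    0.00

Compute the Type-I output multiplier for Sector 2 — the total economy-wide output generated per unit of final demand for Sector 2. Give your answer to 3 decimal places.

m_2 = 1.386

I − A =
  [   0.80    -0.15    -0.40]
  [  -0.10     1.00    -0.15]
  [  -0.20    -0.05     1.00]
Cofactors of I−A, C_ij = (−1)^(i+j)·(minor ij) (rows/columns in the sector order above):
  C_11 = (1.00)(1.00) − (-0.15)(-0.05) = 0.9925
  C_12 = −[(-0.10)(1.00) − (-0.15)(-0.20)] = 0.1300
  C_13 = (-0.10)(-0.05) − (1.00)(-0.20) = 0.2050
  C_21 = −[(-0.15)(1.00) − (-0.40)(-0.05)] = 0.1700
  C_22 = (0.80)(1.00) − (-0.40)(-0.20) = 0.7200
  C_23 = −[(0.80)(-0.05) − (-0.15)(-0.20)] = 0.0700
  C_31 = (-0.15)(-0.15) − (-0.40)(1.00) = 0.4225
  C_32 = −[(0.80)(-0.15) − (-0.40)(-0.10)] = 0.1600
  C_33 = (0.80)(1.00) − (-0.15)(-0.10) = 0.7850
det(I−A) = Σ_j (I−A)_1j·C_1j = (0.80)(0.9925) + (-0.15)(0.1300) + (-0.40)(0.2050) = 0.6925
adj(I−A) = Cᵀ =
  [ 0.9925   0.1700   0.4225]
  [ 0.1300   0.7200   0.1600]
  [ 0.2050   0.0700   0.7850]
(I − A)⁻¹ = adj(I−A) / det(I−A) ≈
  [   1.4332     0.2455     0.6101]
  [   0.1877     1.0397     0.2310]
  [   0.2960     0.1011     1.1336]
The output multiplier for sector j is the column-j sum of the Leontief inverse (I − A)⁻¹ = adj(I−A) / det(I−A).
Column 2 of adj(I−A): (0.1700, 0.7200, 0.0700); det(I−A) = 0.6925.
m_2 = (0.1700 + 0.7200 + 0.0700) / 0.6925 = 0.96 / 0.6925 ≈ 1.386.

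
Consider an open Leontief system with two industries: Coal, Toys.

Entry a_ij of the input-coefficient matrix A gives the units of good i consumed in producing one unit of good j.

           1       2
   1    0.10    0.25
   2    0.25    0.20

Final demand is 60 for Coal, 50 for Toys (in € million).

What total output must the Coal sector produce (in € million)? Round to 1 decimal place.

I − A =
  [   0.90    -0.25]
  [  -0.25     0.80]
det(I−A) = (0.90)(0.80) − (-0.25)(-0.25) = 0.6575
adj(I−A) = [[0.80, 0.25], [0.25, 0.90]]
(I − A)⁻¹ = adj(I−A) / det(I−A) ≈
  [   1.2167     0.3802]
  [   0.3802     1.3688]
x = (I − A)⁻¹ d = adj(I−A)·d / det(I−A), with det(I−A) = 0.6575:
  x_1 = (0.80·60 + 0.25·50) / 0.6575 = 60.50 / 0.6575 ≈ 92.0
  x_2 = (0.25·60 + 0.90·50) / 0.6575 = 60.00 / 0.6575 ≈ 91.3

x_1 = 92.0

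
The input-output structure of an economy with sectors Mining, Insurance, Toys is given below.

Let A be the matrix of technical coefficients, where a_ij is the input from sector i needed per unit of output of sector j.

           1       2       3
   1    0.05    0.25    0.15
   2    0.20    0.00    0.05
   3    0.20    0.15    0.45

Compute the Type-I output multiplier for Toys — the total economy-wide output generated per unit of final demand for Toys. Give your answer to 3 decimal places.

m_3 = 2.528

I − A =
  [   0.95    -0.25    -0.15]
  [  -0.20     1.00    -0.05]
  [  -0.20    -0.15     0.55]
Cofactors of I−A, C_ij = (−1)^(i+j)·(minor ij) (rows/columns in the sector order above):
  C_11 = (1.00)(0.55) − (-0.05)(-0.15) = 0.5425
  C_12 = −[(-0.20)(0.55) − (-0.05)(-0.20)] = 0.1200
  C_13 = (-0.20)(-0.15) − (1.00)(-0.20) = 0.2300
  C_21 = −[(-0.25)(0.55) − (-0.15)(-0.15)] = 0.1600
  C_22 = (0.95)(0.55) − (-0.15)(-0.20) = 0.4925
  C_23 = −[(0.95)(-0.15) − (-0.25)(-0.20)] = 0.1925
  C_31 = (-0.25)(-0.05) − (-0.15)(1.00) = 0.1625
  C_32 = −[(0.95)(-0.05) − (-0.15)(-0.20)] = 0.0775
  C_33 = (0.95)(1.00) − (-0.25)(-0.20) = 0.9000
det(I−A) = Σ_j (I−A)_1j·C_1j = (0.95)(0.5425) + (-0.25)(0.1200) + (-0.15)(0.2300) = 0.450875
adj(I−A) = Cᵀ =
  [ 0.5425   0.1600   0.1625]
  [ 0.1200   0.4925   0.0775]
  [ 0.2300   0.1925   0.9000]
(I − A)⁻¹ = adj(I−A) / det(I−A) ≈
  [   1.2032     0.3549     0.3604]
  [   0.2661     1.0923     0.1719]
  [   0.5101     0.4269     1.9961]
The output multiplier for sector j is the column-j sum of the Leontief inverse (I − A)⁻¹ = adj(I−A) / det(I−A).
Column 3 of adj(I−A): (0.1625, 0.0775, 0.9000); det(I−A) = 0.450875.
m_3 = (0.1625 + 0.0775 + 0.9000) / 0.450875 = 1.14 / 0.450875 ≈ 2.528.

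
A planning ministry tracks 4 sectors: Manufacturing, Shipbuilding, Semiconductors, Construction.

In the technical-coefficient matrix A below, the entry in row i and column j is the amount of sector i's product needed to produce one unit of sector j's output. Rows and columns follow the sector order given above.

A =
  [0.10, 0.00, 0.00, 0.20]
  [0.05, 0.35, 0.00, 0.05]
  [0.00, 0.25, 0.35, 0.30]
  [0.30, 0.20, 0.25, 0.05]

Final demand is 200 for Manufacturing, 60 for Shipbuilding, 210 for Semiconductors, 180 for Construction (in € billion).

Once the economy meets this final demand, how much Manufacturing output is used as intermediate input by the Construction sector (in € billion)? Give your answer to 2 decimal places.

z_14 = 97.24

I − A =
  [   0.90     0.00     0.00    -0.20]
  [  -0.05     0.65     0.00    -0.05]
  [   0.00    -0.25     0.65    -0.30]
  [  -0.30    -0.20    -0.25     0.95]
Compute the cofactors C_ij = (−1)^(i+j)·(3×3 minor ij) of I−A; the adjugate is their transpose:
adj(I−A) = Cᵀ =
  [ 0.343000   0.038500   0.032500   0.084500]
  [ 0.036875   0.449250   0.013750   0.035750]
  [ 0.077125   0.252750   0.505750   0.189250]
  [ 0.136375   0.173250   0.146250   0.380250]
det(I−A) = Σ_j (I−A)_1j·C_1j = (0.90)(0.343000) + (0.00)(0.036875) + (0.00)(0.077125) + (-0.20)(0.136375) = 0.281425
(I − A)⁻¹ = adj(I−A) / det(I−A) ≈
  [   1.2188     0.1368     0.1155     0.3003]
  [   0.1310     1.5963     0.0489     0.1270]
  [   0.2741     0.8981     1.7971     0.6725]
  [   0.4846     0.6156     0.5197     1.3512]
First solve x = (I − A)⁻¹ d = adj(I−A)·d / det(I−A); in particular x_4 = (0.136375·200 + 0.173250·60 + 0.146250·210 + 0.380250·180) / 0.281425 = 136.8275 / 0.281425 ≈ 486.1953.
Intermediate flow from 1 to 4: z_14 = a_14 · x_4 = 0.20 × 136.8275 / 0.281425 = 27.3655 / 0.281425 ≈ 97.24.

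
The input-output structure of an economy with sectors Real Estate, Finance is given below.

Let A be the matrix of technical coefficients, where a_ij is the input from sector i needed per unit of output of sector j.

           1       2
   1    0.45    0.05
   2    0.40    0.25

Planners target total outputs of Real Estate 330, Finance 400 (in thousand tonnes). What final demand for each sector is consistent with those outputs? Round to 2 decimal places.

d_1 = 161.50, d_2 = 168.00

I − A =
  [   0.55    -0.05]
  [  -0.40     0.75]
d = (I − A) x:
  d_1 = (+0.55)·330 + (-0.05)·400 = 161.50
  d_2 = (-0.40)·330 + (+0.75)·400 = 168.00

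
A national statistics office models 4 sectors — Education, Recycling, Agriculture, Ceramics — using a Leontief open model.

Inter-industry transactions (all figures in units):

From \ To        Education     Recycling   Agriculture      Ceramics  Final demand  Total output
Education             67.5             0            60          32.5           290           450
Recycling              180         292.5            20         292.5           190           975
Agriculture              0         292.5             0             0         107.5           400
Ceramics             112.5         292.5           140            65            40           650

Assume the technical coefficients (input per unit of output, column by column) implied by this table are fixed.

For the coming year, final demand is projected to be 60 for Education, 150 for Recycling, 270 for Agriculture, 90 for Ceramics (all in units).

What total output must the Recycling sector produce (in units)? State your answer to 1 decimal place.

Technical coefficients a_ij = z_ij / X_j:
  a_11 = 67.5/450 = 0.15, a_21 = 180/450 = 0.40, a_31 = 0/450 = 0.00, a_41 = 112.5/450 = 0.25
  a_12 = 0/975 = 0.00, a_22 = 292.5/975 = 0.30, a_32 = 292.5/975 = 0.30, a_42 = 292.5/975 = 0.30
  a_13 = 60/400 = 0.15, a_23 = 20/400 = 0.05, a_33 = 0/400 = 0.00, a_43 = 140/400 = 0.35
  a_14 = 32.5/650 = 0.05, a_24 = 292.5/650 = 0.45, a_34 = 0/650 = 0.00, a_44 = 65/650 = 0.10
I − A =
  [   0.85     0.00    -0.15    -0.05]
  [  -0.40     0.70    -0.05    -0.45]
  [   0.00    -0.30     1.00     0.00]
  [  -0.25    -0.30    -0.35     0.90]
Compute the cofactors C_ij = (−1)^(i+j)·(3×3 minor ij) of I−A; the adjugate is their transpose:
adj(I−A) = Cᵀ =
  [ 0.434250   0.060750   0.087250   0.054500]
  [ 0.472500   0.752500   0.249375   0.402500]
  [ 0.141750   0.225750   0.406000   0.120750]
  [ 0.333250   0.355500   0.265250   0.564250]
det(I−A) = Σ_j (I−A)_1j·C_1j = (0.85)(0.434250) + (0.00)(0.472500) + (-0.15)(0.141750) + (-0.05)(0.333250) = 0.3311875
(I − A)⁻¹ = adj(I−A) / det(I−A) ≈
  [   1.3112     0.1834     0.2634     0.1646]
  [   1.4267     2.2721     0.7530     1.2153]
  [   0.4280     0.6816     1.2259     0.3646]
  [   1.0062     1.0734     0.8009     1.7037]
x = (I − A)⁻¹ d = adj(I−A)·d / det(I−A), with det(I−A) = 0.3311875:
  x_1 = (0.434250·60 + 0.060750·150 + 0.087250·270 + 0.054500·90) / 0.3311875 = 63.63 / 0.3311875 ≈ 192.1
  x_2 = (0.472500·60 + 0.752500·150 + 0.249375·270 + 0.402500·90) / 0.3311875 = 244.78125 / 0.3311875 ≈ 739.1
  x_3 = (0.141750·60 + 0.225750·150 + 0.406000·270 + 0.120750·90) / 0.3311875 = 162.855 / 0.3311875 ≈ 491.7
  x_4 = (0.333250·60 + 0.355500·150 + 0.265250·270 + 0.564250·90) / 0.3311875 = 195.72 / 0.3311875 ≈ 591.0

x_2 = 739.1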